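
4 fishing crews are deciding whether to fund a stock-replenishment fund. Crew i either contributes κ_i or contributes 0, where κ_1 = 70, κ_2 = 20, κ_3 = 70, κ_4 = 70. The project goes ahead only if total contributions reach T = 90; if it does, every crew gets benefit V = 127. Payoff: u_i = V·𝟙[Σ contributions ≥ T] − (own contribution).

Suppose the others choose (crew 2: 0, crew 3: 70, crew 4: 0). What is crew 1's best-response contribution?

70

Others' total = 70. Contributing 70 brings total to 140 ≥ 90: gain V − κ_1 = 57.
Best response: 70.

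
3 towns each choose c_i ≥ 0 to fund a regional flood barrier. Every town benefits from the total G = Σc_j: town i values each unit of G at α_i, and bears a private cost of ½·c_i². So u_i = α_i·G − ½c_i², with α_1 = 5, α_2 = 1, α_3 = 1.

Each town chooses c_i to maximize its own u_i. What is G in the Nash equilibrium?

Town i's FOC: ∂u_i/∂c_i = α_i − c_i = 0, so c_i* = α_i.
NE contributions = (5, 1, 1); G = 7.

7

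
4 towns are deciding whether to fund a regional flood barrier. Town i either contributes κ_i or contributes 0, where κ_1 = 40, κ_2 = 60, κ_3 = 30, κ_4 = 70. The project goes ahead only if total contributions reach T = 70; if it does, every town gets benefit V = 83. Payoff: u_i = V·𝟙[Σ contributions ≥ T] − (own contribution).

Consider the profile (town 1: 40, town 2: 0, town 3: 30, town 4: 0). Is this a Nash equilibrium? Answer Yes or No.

Yes

Total = 70 ≥ 70: provided.
Town 1 (pledges 40, payoff 43): dropping to 0 → total 30, payoff 0. No gain.
Town 2 (pledges 0, payoff 83): pledging 60 → total 130, payoff 23. No gain.
Town 3 (pledges 30, payoff 53): dropping to 0 → total 40, payoff 0. No gain.
Town 4 (pledges 0, payoff 83): pledging 70 → total 140, payoff 13. No gain.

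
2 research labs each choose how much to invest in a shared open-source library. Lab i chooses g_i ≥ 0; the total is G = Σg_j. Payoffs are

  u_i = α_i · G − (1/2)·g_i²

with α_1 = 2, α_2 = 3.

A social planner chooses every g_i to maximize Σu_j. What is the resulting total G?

Planner FOC: ∂(Σu_j)/∂g_i = (Σα_j) − g_i = 0, so g_i^SO = Σα_j = 5 for every i; G^SO = 10.

10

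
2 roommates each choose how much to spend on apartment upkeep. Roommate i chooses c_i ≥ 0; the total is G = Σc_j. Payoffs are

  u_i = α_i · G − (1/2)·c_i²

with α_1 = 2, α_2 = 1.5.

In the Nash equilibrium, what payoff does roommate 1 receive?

5

Roommate i's FOC: ∂u_i/∂c_i = α_i − c_i = 0, so c_i* = α_i.
NE contributions = (2, 1.5); G = 3.5.
u_1 = α_1·G − ½·(c_1)² = 2·3.5 − ½·2² = 5.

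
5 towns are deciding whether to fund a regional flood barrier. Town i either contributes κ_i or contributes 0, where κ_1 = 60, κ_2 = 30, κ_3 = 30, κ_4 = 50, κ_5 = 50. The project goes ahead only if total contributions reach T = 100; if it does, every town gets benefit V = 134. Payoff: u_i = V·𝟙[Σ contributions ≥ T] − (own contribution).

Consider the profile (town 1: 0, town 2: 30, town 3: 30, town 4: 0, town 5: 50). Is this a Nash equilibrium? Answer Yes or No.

Total = 110 ≥ 100: provided.
Town 1 (pledges 0, payoff 134): pledging 60 → total 170, payoff 74. No gain.
Town 2 (pledges 30, payoff 104): dropping to 0 → total 80, payoff 0. No gain.
Town 3 (pledges 30, payoff 104): dropping to 0 → total 80, payoff 0. No gain.
Town 4 (pledges 0, payoff 134): pledging 50 → total 160, payoff 84. No gain.
Town 5 (pledges 50, payoff 84): dropping to 0 → total 60, payoff 0. No gain.

Yes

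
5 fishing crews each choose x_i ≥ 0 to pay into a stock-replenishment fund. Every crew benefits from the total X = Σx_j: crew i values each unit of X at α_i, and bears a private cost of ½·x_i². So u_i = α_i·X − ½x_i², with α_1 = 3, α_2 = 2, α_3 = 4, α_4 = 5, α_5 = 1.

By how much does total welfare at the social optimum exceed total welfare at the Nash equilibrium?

Crew i's FOC: ∂u_i/∂x_i = α_i − x_i = 0, so x_i* = α_i.
NE contributions = (3, 2, 4, 5, 1); X = 15.
W^NE = (Σα)·X − ½Σα_i² = 15² − ½·55 = 197.5.
Planner sets x_i = Σα_j = 15 for every i, so X^SO = 5·15 = 75.
W^SO = (Σα)·X^SO − ½·5·(Σα)² = (5/2)·15² = 562.5.
Deadweight loss = W^SO − W^NE = 365.

365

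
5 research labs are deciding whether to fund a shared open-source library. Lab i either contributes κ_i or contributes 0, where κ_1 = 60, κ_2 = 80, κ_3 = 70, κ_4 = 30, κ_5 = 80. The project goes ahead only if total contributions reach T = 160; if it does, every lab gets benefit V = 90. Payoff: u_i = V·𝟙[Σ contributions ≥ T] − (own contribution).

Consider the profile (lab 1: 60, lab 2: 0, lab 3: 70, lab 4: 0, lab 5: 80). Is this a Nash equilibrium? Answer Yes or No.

Yes

Total = 210 ≥ 160: provided.
Lab 1 (pledges 60, payoff 30): dropping to 0 → total 150, payoff 0. No gain.
Lab 2 (pledges 0, payoff 90): pledging 80 → total 290, payoff 10. No gain.
Lab 3 (pledges 70, payoff 20): dropping to 0 → total 140, payoff 0. No gain.
Lab 4 (pledges 0, payoff 90): pledging 30 → total 240, payoff 60. No gain.
Lab 5 (pledges 80, payoff 10): dropping to 0 → total 130, payoff 0. No gain.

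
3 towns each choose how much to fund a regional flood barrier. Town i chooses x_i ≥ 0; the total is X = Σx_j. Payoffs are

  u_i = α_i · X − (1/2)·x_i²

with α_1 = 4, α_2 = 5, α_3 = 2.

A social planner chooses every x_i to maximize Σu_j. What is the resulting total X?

33

Planner FOC: ∂(Σu_j)/∂x_i = (Σα_j) − x_i = 0, so x_i^SO = Σα_j = 11 for every i; X^SO = 33.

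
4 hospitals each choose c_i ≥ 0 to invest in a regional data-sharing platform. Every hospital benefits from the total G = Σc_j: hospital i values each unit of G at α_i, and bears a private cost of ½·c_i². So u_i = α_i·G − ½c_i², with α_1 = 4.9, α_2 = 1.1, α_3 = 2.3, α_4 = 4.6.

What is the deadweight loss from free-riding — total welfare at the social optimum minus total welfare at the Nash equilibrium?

192.245

Hospital i's FOC: ∂u_i/∂c_i = α_i − c_i = 0, so c_i* = α_i.
NE contributions = (4.9, 1.1, 2.3, 4.6); G = 12.9.
W^NE = (Σα)·G − ½Σα_i² = 12.9² − ½·51.67 = 140.575.
Planner sets c_i = Σα_j = 12.9 for every i, so G^SO = 4·12.9 = 51.6.
W^SO = (Σα)·G^SO − ½·4·(Σα)² = (4/2)·12.9² = 332.82.
Deadweight loss = W^SO − W^NE = 192.245.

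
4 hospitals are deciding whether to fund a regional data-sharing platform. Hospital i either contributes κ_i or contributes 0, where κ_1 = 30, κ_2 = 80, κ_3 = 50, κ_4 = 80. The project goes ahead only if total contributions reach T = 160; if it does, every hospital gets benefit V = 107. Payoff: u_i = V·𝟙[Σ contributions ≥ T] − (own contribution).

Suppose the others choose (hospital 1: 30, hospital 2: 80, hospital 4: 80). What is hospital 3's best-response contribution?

Others' total = 190 ≥ 160; contributing adds cost 50 for no extra benefit.
Best response: 0.

0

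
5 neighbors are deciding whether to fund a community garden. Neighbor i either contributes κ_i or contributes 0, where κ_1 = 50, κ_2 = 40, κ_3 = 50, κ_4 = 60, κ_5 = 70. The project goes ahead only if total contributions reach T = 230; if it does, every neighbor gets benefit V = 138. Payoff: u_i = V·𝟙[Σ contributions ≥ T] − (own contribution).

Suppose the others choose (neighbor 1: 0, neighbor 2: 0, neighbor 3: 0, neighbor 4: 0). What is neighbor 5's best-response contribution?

Others' total = 0. Even contributing 70 gives 70 < 230: no benefit either way.
Best response: 0.

0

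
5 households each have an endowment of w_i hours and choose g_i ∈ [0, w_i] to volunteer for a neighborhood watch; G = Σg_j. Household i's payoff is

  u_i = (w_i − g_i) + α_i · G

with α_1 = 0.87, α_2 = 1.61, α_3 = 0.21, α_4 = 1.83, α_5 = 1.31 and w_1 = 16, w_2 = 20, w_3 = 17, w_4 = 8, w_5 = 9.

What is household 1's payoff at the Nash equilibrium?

∂u_i/∂g_i = α_i − 1, so household i contributes w_i if α_i > 1, else 0.
α_i > 1 for i ∈ {2, 4, 5}; NE contributions (0, 20, 0, 8, 9), G = 37.
u_1 = (16 − 0) + 0.87·37 = 48.19.

48.19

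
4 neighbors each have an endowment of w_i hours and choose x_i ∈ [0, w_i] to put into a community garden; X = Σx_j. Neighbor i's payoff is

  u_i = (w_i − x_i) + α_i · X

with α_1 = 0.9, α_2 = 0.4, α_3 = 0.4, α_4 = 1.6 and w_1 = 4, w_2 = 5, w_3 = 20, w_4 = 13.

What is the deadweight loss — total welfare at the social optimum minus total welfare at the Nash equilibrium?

66.7

∂u_i/∂x_i = α_i − 1, so neighbor i contributes w_i if α_i > 1, else 0.
α_i > 1 for i ∈ {4}; NE contributions (0, 0, 0, 13), X = 13.
W^NE = Σw_i − X^NE + (Σα_i)·X^NE = 42 + 2.3·13 = 71.9.
Planner: ∂(Σu_j)/∂x_i = Σα_j − 1 = 2.3 > 0, so everyone contributes w_i; X^SO = 42, W^SO = 42 + 2.3·42 = 138.6.
Deadweight loss = 66.7.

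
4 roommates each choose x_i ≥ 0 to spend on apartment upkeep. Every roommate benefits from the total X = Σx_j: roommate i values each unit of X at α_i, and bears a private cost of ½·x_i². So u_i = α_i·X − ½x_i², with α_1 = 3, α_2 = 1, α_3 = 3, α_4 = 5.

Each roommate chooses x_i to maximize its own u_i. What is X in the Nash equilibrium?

12

Roommate i's FOC: ∂u_i/∂x_i = α_i − x_i = 0, so x_i* = α_i.
NE contributions = (3, 1, 3, 5); X = 12.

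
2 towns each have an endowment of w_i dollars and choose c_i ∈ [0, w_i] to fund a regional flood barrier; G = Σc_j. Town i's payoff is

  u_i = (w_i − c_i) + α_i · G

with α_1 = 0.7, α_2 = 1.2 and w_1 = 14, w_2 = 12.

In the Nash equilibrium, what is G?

12

∂u_i/∂c_i = α_i − 1, so town i contributes w_i if α_i > 1, else 0.
α_i > 1 for i ∈ {2}; NE contributions (0, 12), G = 12.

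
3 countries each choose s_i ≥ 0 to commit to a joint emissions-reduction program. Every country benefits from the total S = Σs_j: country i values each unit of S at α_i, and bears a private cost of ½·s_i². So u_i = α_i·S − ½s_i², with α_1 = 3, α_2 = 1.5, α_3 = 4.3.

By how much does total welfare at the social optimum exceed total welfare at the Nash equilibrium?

Country i's FOC: ∂u_i/∂s_i = α_i − s_i = 0, so s_i* = α_i.
NE contributions = (3, 1.5, 4.3); S = 8.8.
W^NE = (Σα)·S − ½Σα_i² = 8.8² − ½·29.74 = 62.57.
Planner sets s_i = Σα_j = 8.8 for every i, so S^SO = 3·8.8 = 26.4.
W^SO = (Σα)·S^SO − ½·3·(Σα)² = (3/2)·8.8² = 116.16.
Deadweight loss = W^SO − W^NE = 53.59.

53.59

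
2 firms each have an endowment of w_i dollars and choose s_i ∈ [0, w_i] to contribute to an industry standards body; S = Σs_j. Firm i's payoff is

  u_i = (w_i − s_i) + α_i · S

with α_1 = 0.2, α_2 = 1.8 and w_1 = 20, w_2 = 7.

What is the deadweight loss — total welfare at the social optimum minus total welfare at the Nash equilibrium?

∂u_i/∂s_i = α_i − 1, so firm i contributes w_i if α_i > 1, else 0.
α_i > 1 for i ∈ {2}; NE contributions (0, 7), S = 7.
W^NE = Σw_i − S^NE + (Σα_i)·S^NE = 27 + 1·7 = 34.
Planner: ∂(Σu_j)/∂s_i = Σα_j − 1 = 1 > 0, so everyone contributes w_i; S^SO = 27, W^SO = 27 + 1·27 = 54.
Deadweight loss = 20.

20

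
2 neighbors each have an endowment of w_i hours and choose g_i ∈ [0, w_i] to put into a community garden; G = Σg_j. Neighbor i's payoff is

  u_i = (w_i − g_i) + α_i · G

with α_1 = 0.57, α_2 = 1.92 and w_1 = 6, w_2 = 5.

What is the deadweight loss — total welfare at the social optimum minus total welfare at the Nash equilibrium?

8.94

∂u_i/∂g_i = α_i − 1, so neighbor i contributes w_i if α_i > 1, else 0.
α_i > 1 for i ∈ {2}; NE contributions (0, 5), G = 5.
W^NE = Σw_i − G^NE + (Σα_i)·G^NE = 11 + 1.49·5 = 18.45.
Planner: ∂(Σu_j)/∂g_i = Σα_j − 1 = 1.49 > 0, so everyone contributes w_i; G^SO = 11, W^SO = 11 + 1.49·11 = 27.39.
Deadweight loss = 8.94.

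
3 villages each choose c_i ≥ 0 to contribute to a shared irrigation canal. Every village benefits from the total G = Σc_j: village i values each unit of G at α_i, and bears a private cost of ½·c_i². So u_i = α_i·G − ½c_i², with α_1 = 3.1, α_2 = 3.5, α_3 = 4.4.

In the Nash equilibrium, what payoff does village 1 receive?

29.295

Village i's FOC: ∂u_i/∂c_i = α_i − c_i = 0, so c_i* = α_i.
NE contributions = (3.1, 3.5, 4.4); G = 11.
u_1 = α_1·G − ½·(c_1)² = 3.1·11 − ½·3.1² = 29.295.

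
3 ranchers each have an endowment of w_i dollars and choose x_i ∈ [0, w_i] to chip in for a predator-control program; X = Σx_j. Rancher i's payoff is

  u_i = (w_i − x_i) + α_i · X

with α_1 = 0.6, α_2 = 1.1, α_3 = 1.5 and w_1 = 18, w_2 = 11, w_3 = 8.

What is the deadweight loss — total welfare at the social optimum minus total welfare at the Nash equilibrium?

39.6

∂u_i/∂x_i = α_i − 1, so rancher i contributes w_i if α_i > 1, else 0.
α_i > 1 for i ∈ {2, 3}; NE contributions (0, 11, 8), X = 19.
W^NE = Σw_i − X^NE + (Σα_i)·X^NE = 37 + 2.2·19 = 78.8.
Planner: ∂(Σu_j)/∂x_i = Σα_j − 1 = 2.2 > 0, so everyone contributes w_i; X^SO = 37, W^SO = 37 + 2.2·37 = 118.4.
Deadweight loss = 39.6.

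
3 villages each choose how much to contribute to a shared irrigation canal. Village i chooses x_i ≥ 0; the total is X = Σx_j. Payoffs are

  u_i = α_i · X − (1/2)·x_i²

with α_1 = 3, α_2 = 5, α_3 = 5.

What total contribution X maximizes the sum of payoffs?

Planner FOC: ∂(Σu_j)/∂x_i = (Σα_j) − x_i = 0, so x_i^SO = Σα_j = 13 for every i; X^SO = 39.

39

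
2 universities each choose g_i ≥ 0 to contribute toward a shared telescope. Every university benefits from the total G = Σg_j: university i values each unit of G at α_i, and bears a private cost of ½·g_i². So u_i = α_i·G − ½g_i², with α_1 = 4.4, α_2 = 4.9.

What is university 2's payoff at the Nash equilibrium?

33.565

University i's FOC: ∂u_i/∂g_i = α_i − g_i = 0, so g_i* = α_i.
NE contributions = (4.4, 4.9); G = 9.3.
u_2 = α_2·G − ½·(g_2)² = 4.9·9.3 − ½·4.9² = 33.565.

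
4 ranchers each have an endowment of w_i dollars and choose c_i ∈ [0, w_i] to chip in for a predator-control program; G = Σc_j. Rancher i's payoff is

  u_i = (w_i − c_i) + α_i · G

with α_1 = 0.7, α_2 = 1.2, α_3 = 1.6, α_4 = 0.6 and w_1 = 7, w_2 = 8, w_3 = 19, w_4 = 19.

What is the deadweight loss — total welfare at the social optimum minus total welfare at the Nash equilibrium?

80.6

∂u_i/∂c_i = α_i − 1, so rancher i contributes w_i if α_i > 1, else 0.
α_i > 1 for i ∈ {2, 3}; NE contributions (0, 8, 19, 0), G = 27.
W^NE = Σw_i − G^NE + (Σα_i)·G^NE = 53 + 3.1·27 = 136.7.
Planner: ∂(Σu_j)/∂c_i = Σα_j − 1 = 3.1 > 0, so everyone contributes w_i; G^SO = 53, W^SO = 53 + 3.1·53 = 217.3.
Deadweight loss = 80.6.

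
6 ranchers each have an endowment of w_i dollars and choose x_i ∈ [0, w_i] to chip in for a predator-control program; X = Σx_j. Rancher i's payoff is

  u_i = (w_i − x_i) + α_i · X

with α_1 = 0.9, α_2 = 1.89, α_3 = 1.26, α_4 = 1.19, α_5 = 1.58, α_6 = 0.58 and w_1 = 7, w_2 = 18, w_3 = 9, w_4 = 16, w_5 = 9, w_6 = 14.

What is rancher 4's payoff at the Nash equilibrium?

61.88

∂u_i/∂x_i = α_i − 1, so rancher i contributes w_i if α_i > 1, else 0.
α_i > 1 for i ∈ {2, 3, 4, 5}; NE contributions (0, 18, 9, 16, 9, 0), X = 52.
u_4 = (16 − 16) + 1.19·52 = 61.88.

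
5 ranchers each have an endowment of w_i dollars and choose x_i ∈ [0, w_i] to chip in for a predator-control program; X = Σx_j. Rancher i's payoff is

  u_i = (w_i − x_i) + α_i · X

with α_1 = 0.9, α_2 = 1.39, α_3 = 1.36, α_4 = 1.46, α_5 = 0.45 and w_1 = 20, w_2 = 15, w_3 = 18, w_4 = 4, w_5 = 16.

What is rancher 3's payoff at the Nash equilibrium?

∂u_i/∂x_i = α_i − 1, so rancher i contributes w_i if α_i > 1, else 0.
α_i > 1 for i ∈ {2, 3, 4}; NE contributions (0, 15, 18, 4, 0), X = 37.
u_3 = (18 − 18) + 1.36·37 = 50.32.

50.32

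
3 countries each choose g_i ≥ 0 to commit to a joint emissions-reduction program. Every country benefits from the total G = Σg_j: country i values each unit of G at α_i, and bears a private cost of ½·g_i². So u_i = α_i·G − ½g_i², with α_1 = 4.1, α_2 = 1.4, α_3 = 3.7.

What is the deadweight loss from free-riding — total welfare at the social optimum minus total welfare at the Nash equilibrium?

Country i's FOC: ∂u_i/∂g_i = α_i − g_i = 0, so g_i* = α_i.
NE contributions = (4.1, 1.4, 3.7); G = 9.2.
W^NE = (Σα)·G − ½Σα_i² = 9.2² − ½·32.46 = 68.41.
Planner sets g_i = Σα_j = 9.2 for every i, so G^SO = 3·9.2 = 27.6.
W^SO = (Σα)·G^SO − ½·3·(Σα)² = (3/2)·9.2² = 126.96.
Deadweight loss = W^SO − W^NE = 58.55.

58.55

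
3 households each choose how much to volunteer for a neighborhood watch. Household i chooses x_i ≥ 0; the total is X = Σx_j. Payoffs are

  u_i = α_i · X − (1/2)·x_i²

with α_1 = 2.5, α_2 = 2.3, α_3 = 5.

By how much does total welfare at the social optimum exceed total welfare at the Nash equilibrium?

66.29

Household i's FOC: ∂u_i/∂x_i = α_i − x_i = 0, so x_i* = α_i.
NE contributions = (2.5, 2.3, 5); X = 9.8.
W^NE = (Σα)·X − ½Σα_i² = 9.8² − ½·36.54 = 77.77.
Planner sets x_i = Σα_j = 9.8 for every i, so X^SO = 3·9.8 = 29.4.
W^SO = (Σα)·X^SO − ½·3·(Σα)² = (3/2)·9.8² = 144.06.
Deadweight loss = W^SO − W^NE = 66.29.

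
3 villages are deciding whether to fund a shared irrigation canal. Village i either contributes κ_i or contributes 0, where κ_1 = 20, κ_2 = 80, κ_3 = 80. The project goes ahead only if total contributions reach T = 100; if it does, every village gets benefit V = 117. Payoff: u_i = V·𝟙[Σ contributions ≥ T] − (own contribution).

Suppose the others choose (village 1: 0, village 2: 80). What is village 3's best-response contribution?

Others' total = 80. Contributing 80 brings total to 160 ≥ 100: gain V − κ_3 = 37.
Best response: 80.

80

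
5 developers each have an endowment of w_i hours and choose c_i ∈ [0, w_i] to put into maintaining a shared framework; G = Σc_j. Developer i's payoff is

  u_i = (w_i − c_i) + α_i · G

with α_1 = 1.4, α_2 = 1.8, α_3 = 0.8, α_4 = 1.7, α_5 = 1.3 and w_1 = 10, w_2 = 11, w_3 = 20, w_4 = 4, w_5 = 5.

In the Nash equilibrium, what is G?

∂u_i/∂c_i = α_i − 1, so developer i contributes w_i if α_i > 1, else 0.
α_i > 1 for i ∈ {1, 2, 4, 5}; NE contributions (10, 11, 0, 4, 5), G = 30.

30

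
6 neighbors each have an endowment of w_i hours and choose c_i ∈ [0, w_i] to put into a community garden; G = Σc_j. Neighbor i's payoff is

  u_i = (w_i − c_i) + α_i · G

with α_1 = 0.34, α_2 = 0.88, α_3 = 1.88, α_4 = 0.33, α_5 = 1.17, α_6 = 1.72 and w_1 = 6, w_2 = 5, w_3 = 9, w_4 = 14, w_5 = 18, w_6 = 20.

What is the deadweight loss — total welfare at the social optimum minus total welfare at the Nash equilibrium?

133

∂u_i/∂c_i = α_i − 1, so neighbor i contributes w_i if α_i > 1, else 0.
α_i > 1 for i ∈ {3, 5, 6}; NE contributions (0, 0, 9, 0, 18, 20), G = 47.
W^NE = Σw_i − G^NE + (Σα_i)·G^NE = 72 + 5.32·47 = 322.04.
Planner: ∂(Σu_j)/∂c_i = Σα_j − 1 = 5.32 > 0, so everyone contributes w_i; G^SO = 72, W^SO = 72 + 5.32·72 = 455.04.
Deadweight loss = 133.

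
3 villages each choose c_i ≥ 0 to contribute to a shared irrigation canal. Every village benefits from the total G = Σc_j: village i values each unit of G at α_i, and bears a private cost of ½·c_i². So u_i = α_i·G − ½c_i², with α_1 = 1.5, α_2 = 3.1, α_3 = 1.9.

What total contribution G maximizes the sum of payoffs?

Planner FOC: ∂(Σu_j)/∂c_i = (Σα_j) − c_i = 0, so c_i^SO = Σα_j = 6.5 for every i; G^SO = 19.5.

19.5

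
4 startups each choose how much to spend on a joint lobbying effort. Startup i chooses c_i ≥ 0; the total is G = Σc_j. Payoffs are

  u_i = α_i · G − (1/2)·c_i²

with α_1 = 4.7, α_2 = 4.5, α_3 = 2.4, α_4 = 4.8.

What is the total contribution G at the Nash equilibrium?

16.4

Startup i's FOC: ∂u_i/∂c_i = α_i − c_i = 0, so c_i* = α_i.
NE contributions = (4.7, 4.5, 2.4, 4.8); G = 16.4.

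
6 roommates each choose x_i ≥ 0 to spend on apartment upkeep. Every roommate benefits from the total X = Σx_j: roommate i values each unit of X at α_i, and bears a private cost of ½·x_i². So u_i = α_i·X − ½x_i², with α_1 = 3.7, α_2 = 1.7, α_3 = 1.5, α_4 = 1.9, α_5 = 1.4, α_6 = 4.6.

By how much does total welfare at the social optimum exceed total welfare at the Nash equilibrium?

460.86

Roommate i's FOC: ∂u_i/∂x_i = α_i − x_i = 0, so x_i* = α_i.
NE contributions = (3.7, 1.7, 1.5, 1.9, 1.4, 4.6); X = 14.8.
W^NE = (Σα)·X − ½Σα_i² = 14.8² − ½·45.56 = 196.26.
Planner sets x_i = Σα_j = 14.8 for every i, so X^SO = 6·14.8 = 88.8.
W^SO = (Σα)·X^SO − ½·6·(Σα)² = (6/2)·14.8² = 657.12.
Deadweight loss = W^SO − W^NE = 460.86.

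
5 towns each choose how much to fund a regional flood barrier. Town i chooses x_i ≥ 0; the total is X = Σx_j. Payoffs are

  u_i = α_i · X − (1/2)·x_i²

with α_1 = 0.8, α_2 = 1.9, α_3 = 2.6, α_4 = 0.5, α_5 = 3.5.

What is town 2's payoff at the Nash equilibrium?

Town i's FOC: ∂u_i/∂x_i = α_i − x_i = 0, so x_i* = α_i.
NE contributions = (0.8, 1.9, 2.6, 0.5, 3.5); X = 9.3.
u_2 = α_2·X − ½·(x_2)² = 1.9·9.3 − ½·1.9² = 15.865.

15.865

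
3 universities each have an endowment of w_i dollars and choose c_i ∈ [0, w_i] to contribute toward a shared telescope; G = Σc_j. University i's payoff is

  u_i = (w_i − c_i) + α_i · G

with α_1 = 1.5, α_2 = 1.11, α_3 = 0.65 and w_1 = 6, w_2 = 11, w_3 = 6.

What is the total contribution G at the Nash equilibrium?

∂u_i/∂c_i = α_i − 1, so university i contributes w_i if α_i > 1, else 0.
α_i > 1 for i ∈ {1, 2}; NE contributions (6, 11, 0), G = 17.

17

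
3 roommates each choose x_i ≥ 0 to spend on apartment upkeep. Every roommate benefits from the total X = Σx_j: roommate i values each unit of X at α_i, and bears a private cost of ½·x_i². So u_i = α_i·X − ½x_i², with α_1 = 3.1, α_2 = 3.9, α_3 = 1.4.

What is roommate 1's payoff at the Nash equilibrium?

Roommate i's FOC: ∂u_i/∂x_i = α_i − x_i = 0, so x_i* = α_i.
NE contributions = (3.1, 3.9, 1.4); X = 8.4.
u_1 = α_1·X − ½·(x_1)² = 3.1·8.4 − ½·3.1² = 21.235.

21.235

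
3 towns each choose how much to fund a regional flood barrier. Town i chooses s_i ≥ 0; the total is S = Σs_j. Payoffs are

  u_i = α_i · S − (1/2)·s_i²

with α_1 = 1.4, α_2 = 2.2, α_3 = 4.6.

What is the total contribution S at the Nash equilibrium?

8.2

Town i's FOC: ∂u_i/∂s_i = α_i − s_i = 0, so s_i* = α_i.
NE contributions = (1.4, 2.2, 4.6); S = 8.2.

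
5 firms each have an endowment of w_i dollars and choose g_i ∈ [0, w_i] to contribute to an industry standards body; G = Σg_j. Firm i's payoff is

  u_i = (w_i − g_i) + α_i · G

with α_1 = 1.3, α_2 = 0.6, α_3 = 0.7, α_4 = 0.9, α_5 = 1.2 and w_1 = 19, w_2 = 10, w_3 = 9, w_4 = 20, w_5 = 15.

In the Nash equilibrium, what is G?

34

∂u_i/∂g_i = α_i − 1, so firm i contributes w_i if α_i > 1, else 0.
α_i > 1 for i ∈ {1, 5}; NE contributions (19, 0, 0, 0, 15), G = 34.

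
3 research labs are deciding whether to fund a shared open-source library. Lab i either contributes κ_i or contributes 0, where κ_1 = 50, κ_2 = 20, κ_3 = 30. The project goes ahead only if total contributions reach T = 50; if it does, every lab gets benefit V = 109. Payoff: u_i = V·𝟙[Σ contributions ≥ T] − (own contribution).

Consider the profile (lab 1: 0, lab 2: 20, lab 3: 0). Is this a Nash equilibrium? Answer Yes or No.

No

Total = 20 < 50: not provided.
Lab 1 (pledges 0, payoff 0): pledging 50 → total 70, payoff 59. Profitable deviation.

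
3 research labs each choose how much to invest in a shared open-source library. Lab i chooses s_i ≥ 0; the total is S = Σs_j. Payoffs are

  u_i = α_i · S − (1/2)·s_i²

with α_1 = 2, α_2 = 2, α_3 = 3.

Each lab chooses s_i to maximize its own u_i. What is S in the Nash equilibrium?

Lab i's FOC: ∂u_i/∂s_i = α_i − s_i = 0, so s_i* = α_i.
NE contributions = (2, 2, 3); S = 7.

7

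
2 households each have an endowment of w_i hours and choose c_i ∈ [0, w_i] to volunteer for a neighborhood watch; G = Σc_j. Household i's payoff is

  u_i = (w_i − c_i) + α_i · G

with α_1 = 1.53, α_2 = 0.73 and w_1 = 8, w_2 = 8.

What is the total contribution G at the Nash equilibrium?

8

∂u_i/∂c_i = α_i − 1, so household i contributes w_i if α_i > 1, else 0.
α_i > 1 for i ∈ {1}; NE contributions (8, 0), G = 8.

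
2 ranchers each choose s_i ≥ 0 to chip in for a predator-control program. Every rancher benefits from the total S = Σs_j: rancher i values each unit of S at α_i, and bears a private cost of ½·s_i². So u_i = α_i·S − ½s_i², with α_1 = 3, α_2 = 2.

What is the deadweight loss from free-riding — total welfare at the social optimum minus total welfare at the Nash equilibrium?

6.5

Rancher i's FOC: ∂u_i/∂s_i = α_i − s_i = 0, so s_i* = α_i.
NE contributions = (3, 2); S = 5.
W^NE = (Σα)·S − ½Σα_i² = 5² − ½·13 = 18.5.
Planner sets s_i = Σα_j = 5 for every i, so S^SO = 2·5 = 10.
W^SO = (Σα)·S^SO − ½·2·(Σα)² = (2/2)·5² = 25.
Deadweight loss = W^SO − W^NE = 6.5.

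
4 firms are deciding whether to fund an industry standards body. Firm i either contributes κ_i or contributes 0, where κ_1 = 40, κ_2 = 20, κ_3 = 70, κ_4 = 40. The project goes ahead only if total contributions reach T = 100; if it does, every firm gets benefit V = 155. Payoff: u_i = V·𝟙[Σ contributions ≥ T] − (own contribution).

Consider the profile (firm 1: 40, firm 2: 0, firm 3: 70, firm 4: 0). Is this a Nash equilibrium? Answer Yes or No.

Total = 110 ≥ 100: provided.
Firm 1 (pledges 40, payoff 115): dropping to 0 → total 70, payoff 0. No gain.
Firm 2 (pledges 0, payoff 155): pledging 20 → total 130, payoff 135. No gain.
Firm 3 (pledges 70, payoff 85): dropping to 0 → total 40, payoff 0. No gain.
Firm 4 (pledges 0, payoff 155): pledging 40 → total 150, payoff 115. No gain.

Yes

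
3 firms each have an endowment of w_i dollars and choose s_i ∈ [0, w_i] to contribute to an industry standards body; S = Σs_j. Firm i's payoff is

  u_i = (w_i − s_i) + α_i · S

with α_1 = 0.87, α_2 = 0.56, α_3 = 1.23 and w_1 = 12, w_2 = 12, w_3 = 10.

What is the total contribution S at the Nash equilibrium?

∂u_i/∂s_i = α_i − 1, so firm i contributes w_i if α_i > 1, else 0.
α_i > 1 for i ∈ {3}; NE contributions (0, 0, 10), S = 10.

10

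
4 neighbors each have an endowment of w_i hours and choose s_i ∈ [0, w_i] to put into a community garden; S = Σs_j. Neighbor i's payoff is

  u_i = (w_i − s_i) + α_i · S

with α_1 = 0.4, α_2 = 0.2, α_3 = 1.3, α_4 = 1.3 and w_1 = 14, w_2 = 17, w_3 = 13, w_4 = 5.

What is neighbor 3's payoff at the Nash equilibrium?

∂u_i/∂s_i = α_i − 1, so neighbor i contributes w_i if α_i > 1, else 0.
α_i > 1 for i ∈ {3, 4}; NE contributions (0, 0, 13, 5), S = 18.
u_3 = (13 − 13) + 1.3·18 = 23.4.

23.4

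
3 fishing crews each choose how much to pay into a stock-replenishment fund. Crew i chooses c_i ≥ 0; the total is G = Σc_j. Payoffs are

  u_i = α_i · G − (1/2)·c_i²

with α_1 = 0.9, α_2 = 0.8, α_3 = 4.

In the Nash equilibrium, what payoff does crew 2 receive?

4.24

Crew i's FOC: ∂u_i/∂c_i = α_i − c_i = 0, so c_i* = α_i.
NE contributions = (0.9, 0.8, 4); G = 5.7.
u_2 = α_2·G − ½·(c_2)² = 0.8·5.7 − ½·0.8² = 4.24.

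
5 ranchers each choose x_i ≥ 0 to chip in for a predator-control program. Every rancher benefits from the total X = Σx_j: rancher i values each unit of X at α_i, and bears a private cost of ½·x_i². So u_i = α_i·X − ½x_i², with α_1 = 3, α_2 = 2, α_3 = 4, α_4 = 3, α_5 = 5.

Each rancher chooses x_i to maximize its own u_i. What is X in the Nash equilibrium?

Rancher i's FOC: ∂u_i/∂x_i = α_i − x_i = 0, so x_i* = α_i.
NE contributions = (3, 2, 4, 3, 5); X = 17.

17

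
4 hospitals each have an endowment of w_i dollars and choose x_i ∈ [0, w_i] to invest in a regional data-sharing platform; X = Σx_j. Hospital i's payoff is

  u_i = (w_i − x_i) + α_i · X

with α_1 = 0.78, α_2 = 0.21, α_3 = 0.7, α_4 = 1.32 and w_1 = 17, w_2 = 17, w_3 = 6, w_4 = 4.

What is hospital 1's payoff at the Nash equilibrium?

20.12

∂u_i/∂x_i = α_i − 1, so hospital i contributes w_i if α_i > 1, else 0.
α_i > 1 for i ∈ {4}; NE contributions (0, 0, 0, 4), X = 4.
u_1 = (17 − 0) + 0.78·4 = 20.12.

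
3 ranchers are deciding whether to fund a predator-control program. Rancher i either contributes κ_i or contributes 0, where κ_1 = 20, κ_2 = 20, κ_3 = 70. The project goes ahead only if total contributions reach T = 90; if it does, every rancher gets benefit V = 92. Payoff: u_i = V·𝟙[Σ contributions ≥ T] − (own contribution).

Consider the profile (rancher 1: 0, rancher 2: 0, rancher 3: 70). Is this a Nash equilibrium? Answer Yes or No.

Total = 70 < 90: not provided.
Rancher 1 (pledges 0, payoff 0): pledging 20 → total 90, payoff 72. Profitable deviation.

No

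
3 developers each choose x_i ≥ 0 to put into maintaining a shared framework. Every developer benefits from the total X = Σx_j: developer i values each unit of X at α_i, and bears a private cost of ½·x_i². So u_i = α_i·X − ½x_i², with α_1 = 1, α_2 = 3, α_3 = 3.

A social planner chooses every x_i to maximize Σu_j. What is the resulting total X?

Planner FOC: ∂(Σu_j)/∂x_i = (Σα_j) − x_i = 0, so x_i^SO = Σα_j = 7 for every i; X^SO = 21.

21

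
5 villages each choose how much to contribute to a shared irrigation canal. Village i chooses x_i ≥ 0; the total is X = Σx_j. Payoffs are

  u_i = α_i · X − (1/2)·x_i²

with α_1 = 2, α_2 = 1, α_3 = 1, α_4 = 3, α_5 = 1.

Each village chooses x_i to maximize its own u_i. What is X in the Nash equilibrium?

8

Village i's FOC: ∂u_i/∂x_i = α_i − x_i = 0, so x_i* = α_i.
NE contributions = (2, 1, 1, 3, 1); X = 8.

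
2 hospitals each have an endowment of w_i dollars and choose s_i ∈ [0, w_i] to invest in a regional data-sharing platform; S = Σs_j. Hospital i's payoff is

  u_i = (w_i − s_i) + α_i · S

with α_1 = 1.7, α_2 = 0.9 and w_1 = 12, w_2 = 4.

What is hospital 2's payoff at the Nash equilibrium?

∂u_i/∂s_i = α_i − 1, so hospital i contributes w_i if α_i > 1, else 0.
α_i > 1 for i ∈ {1}; NE contributions (12, 0), S = 12.
u_2 = (4 − 0) + 0.9·12 = 14.8.

14.8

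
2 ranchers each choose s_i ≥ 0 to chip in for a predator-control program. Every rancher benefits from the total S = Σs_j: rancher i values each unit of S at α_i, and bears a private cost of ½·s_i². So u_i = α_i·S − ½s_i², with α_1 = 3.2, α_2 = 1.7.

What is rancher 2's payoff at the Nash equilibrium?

6.885

Rancher i's FOC: ∂u_i/∂s_i = α_i − s_i = 0, so s_i* = α_i.
NE contributions = (3.2, 1.7); S = 4.9.
u_2 = α_2·S − ½·(s_2)² = 1.7·4.9 − ½·1.7² = 6.885.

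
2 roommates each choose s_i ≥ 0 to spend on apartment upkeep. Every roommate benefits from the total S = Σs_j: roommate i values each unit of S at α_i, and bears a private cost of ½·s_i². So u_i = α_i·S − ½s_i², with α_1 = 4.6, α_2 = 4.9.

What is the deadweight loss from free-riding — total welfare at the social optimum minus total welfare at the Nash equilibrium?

22.585

Roommate i's FOC: ∂u_i/∂s_i = α_i − s_i = 0, so s_i* = α_i.
NE contributions = (4.6, 4.9); S = 9.5.
W^NE = (Σα)·S − ½Σα_i² = 9.5² − ½·45.17 = 67.665.
Planner sets s_i = Σα_j = 9.5 for every i, so S^SO = 2·9.5 = 19.
W^SO = (Σα)·S^SO − ½·2·(Σα)² = (2/2)·9.5² = 90.25.
Deadweight loss = W^SO − W^NE = 22.585.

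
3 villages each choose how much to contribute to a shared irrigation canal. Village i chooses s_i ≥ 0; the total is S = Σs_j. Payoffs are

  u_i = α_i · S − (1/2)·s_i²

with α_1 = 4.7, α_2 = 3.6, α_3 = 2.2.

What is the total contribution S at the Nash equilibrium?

Village i's FOC: ∂u_i/∂s_i = α_i − s_i = 0, so s_i* = α_i.
NE contributions = (4.7, 3.6, 2.2); S = 10.5.

10.5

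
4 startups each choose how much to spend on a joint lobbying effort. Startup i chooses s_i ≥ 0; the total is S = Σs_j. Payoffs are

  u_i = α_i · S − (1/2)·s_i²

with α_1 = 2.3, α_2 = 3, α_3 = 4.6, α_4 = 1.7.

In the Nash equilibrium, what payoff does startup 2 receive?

Startup i's FOC: ∂u_i/∂s_i = α_i − s_i = 0, so s_i* = α_i.
NE contributions = (2.3, 3, 4.6, 1.7); S = 11.6.
u_2 = α_2·S − ½·(s_2)² = 3·11.6 − ½·3² = 30.3.

30.3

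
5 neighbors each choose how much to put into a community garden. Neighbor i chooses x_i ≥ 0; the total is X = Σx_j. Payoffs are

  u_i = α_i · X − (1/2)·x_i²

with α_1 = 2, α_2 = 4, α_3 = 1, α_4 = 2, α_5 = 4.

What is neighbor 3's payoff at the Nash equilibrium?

Neighbor i's FOC: ∂u_i/∂x_i = α_i − x_i = 0, so x_i* = α_i.
NE contributions = (2, 4, 1, 2, 4); X = 13.
u_3 = α_3·X − ½·(x_3)² = 1·13 − ½·1² = 12.5.

12.5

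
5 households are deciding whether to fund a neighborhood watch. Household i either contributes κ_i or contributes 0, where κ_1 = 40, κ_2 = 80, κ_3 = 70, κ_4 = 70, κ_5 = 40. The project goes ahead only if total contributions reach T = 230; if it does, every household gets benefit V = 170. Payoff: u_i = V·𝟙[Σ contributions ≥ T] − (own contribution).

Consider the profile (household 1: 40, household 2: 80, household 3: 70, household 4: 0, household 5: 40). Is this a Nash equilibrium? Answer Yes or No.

Total = 230 ≥ 230: provided.
Household 1 (pledges 40, payoff 130): dropping to 0 → total 190, payoff 0. No gain.
Household 2 (pledges 80, payoff 90): dropping to 0 → total 150, payoff 0. No gain.
Household 3 (pledges 70, payoff 100): dropping to 0 → total 160, payoff 0. No gain.
Household 4 (pledges 0, payoff 170): pledging 70 → total 300, payoff 100. No gain.
Household 5 (pledges 40, payoff 130): dropping to 0 → total 190, payoff 0. No gain.

Yes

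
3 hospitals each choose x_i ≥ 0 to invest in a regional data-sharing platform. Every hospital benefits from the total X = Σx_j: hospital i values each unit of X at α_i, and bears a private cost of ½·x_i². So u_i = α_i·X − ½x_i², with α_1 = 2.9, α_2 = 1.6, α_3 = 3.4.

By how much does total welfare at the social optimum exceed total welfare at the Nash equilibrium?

42.47

Hospital i's FOC: ∂u_i/∂x_i = α_i − x_i = 0, so x_i* = α_i.
NE contributions = (2.9, 1.6, 3.4); X = 7.9.
W^NE = (Σα)·X − ½Σα_i² = 7.9² − ½·22.53 = 51.145.
Planner sets x_i = Σα_j = 7.9 for every i, so X^SO = 3·7.9 = 23.7.
W^SO = (Σα)·X^SO − ½·3·(Σα)² = (3/2)·7.9² = 93.615.
Deadweight loss = W^SO − W^NE = 42.47.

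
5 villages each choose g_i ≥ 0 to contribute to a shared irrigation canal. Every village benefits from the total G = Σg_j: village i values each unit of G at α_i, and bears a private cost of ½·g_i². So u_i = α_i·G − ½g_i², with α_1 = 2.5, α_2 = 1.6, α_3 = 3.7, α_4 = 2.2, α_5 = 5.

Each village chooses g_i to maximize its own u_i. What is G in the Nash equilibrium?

Village i's FOC: ∂u_i/∂g_i = α_i − g_i = 0, so g_i* = α_i.
NE contributions = (2.5, 1.6, 3.7, 2.2, 5); G = 15.

15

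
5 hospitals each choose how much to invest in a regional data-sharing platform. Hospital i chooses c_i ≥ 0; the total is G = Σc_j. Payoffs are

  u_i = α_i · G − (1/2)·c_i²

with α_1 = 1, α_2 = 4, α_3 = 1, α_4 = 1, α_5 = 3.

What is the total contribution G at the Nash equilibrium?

10

Hospital i's FOC: ∂u_i/∂c_i = α_i − c_i = 0, so c_i* = α_i.
NE contributions = (1, 4, 1, 1, 3); G = 10.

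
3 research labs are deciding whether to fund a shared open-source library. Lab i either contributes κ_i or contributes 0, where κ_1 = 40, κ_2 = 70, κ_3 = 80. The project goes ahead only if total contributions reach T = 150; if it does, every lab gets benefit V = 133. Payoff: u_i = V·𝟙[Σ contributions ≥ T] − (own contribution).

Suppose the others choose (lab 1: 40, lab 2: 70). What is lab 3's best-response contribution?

80

Others' total = 110. Contributing 80 brings total to 190 ≥ 150: gain V − κ_3 = 53.
Best response: 80.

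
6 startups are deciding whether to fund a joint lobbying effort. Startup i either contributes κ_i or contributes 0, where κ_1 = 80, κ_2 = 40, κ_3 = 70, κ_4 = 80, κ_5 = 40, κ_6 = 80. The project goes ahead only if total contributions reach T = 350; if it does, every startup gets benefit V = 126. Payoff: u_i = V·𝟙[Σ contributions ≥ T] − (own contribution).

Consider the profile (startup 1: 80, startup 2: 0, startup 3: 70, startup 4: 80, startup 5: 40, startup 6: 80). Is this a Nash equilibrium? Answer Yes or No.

Yes

Total = 350 ≥ 350: provided.
Startup 1 (pledges 80, payoff 46): dropping to 0 → total 270, payoff 0. No gain.
Startup 2 (pledges 0, payoff 126): pledging 40 → total 390, payoff 86. No gain.
Startup 3 (pledges 70, payoff 56): dropping to 0 → total 280, payoff 0. No gain.
Startup 4 (pledges 80, payoff 46): dropping to 0 → total 270, payoff 0. No gain.
Startup 5 (pledges 40, payoff 86): dropping to 0 → total 310, payoff 0. No gain.
Startup 6 (pledges 80, payoff 46): dropping to 0 → total 270, payoff 0. No gain.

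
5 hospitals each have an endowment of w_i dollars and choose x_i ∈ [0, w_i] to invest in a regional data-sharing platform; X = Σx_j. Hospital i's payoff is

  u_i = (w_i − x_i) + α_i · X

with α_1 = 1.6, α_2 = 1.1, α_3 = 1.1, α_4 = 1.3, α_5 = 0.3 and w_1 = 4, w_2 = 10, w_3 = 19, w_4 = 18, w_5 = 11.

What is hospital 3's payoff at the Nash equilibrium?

∂u_i/∂x_i = α_i − 1, so hospital i contributes w_i if α_i > 1, else 0.
α_i > 1 for i ∈ {1, 2, 3, 4}; NE contributions (4, 10, 19, 18, 0), X = 51.
u_3 = (19 − 19) + 1.1·51 = 56.1.

56.1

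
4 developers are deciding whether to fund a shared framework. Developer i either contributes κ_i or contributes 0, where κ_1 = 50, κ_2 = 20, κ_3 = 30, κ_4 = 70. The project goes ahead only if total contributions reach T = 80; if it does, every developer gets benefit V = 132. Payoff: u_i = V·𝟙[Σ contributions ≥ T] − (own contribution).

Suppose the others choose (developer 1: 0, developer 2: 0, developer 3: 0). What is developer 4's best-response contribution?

Others' total = 0. Even contributing 70 gives 70 < 80: no benefit either way.
Best response: 0.

0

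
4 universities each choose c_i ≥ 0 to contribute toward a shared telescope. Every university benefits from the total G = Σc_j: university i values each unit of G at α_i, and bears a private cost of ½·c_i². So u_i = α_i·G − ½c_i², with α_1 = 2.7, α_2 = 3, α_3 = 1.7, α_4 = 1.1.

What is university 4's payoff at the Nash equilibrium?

8.745

University i's FOC: ∂u_i/∂c_i = α_i − c_i = 0, so c_i* = α_i.
NE contributions = (2.7, 3, 1.7, 1.1); G = 8.5.
u_4 = α_4·G − ½·(c_4)² = 1.1·8.5 − ½·1.1² = 8.745.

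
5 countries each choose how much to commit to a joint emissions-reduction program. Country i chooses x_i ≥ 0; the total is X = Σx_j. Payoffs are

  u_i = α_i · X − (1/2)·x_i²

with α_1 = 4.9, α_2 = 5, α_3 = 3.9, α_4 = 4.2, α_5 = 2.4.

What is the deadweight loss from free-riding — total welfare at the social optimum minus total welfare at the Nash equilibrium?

Country i's FOC: ∂u_i/∂x_i = α_i − x_i = 0, so x_i* = α_i.
NE contributions = (4.9, 5, 3.9, 4.2, 2.4); X = 20.4.
W^NE = (Σα)·X − ½Σα_i² = 20.4² − ½·87.62 = 372.35.
Planner sets x_i = Σα_j = 20.4 for every i, so X^SO = 5·20.4 = 102.
W^SO = (Σα)·X^SO − ½·5·(Σα)² = (5/2)·20.4² = 1040.4.
Deadweight loss = W^SO − W^NE = 668.05.

668.05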